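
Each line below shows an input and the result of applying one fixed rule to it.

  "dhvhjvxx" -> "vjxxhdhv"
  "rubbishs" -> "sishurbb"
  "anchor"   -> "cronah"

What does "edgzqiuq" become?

The rule is to swap each adjacent pair of characters (1↔2, 3↔4, ...), then swap the front and back halves of the string.
"edgzqiuq" → "dezgiqqu" → "iqqudezg".
(Check on "dhvhjvxx": → "hdhvvjxx" → "vjxxhdhv" ✓)

iqqudezg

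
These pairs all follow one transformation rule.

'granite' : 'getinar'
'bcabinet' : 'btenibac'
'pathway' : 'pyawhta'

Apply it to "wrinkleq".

Rule — move the first character to the end, then reverse the string.
"wrinkleq" → "wqelknir".

wqelknir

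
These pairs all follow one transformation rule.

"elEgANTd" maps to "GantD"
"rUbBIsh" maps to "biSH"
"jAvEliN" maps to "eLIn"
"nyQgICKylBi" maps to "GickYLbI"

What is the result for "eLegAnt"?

GaNT

Each output is the input with this applied: delete the first 3 characters, then flip the case of every letter.
On "eLegAnt" that produces "GaNT".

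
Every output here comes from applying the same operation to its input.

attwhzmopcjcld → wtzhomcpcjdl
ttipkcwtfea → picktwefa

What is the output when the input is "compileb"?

pmlibe

What's happening: swap each adjacent pair of characters (1↔2, 3↔4, ...), then delete the first 2 characters.
Applying both steps to "compileb": "ocpmlibe", then "pmlibe".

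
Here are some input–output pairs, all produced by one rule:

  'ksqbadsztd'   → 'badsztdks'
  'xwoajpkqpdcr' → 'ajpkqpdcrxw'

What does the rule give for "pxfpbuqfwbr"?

The rule is to move the first 2 characters to the end (rotate left by 2), then delete the first character.
Starting from "pxfpbuqfwbr": after the first operation, "fpbuqfwbrpx"; after the second, "pbuqfwbrpx".

pbuqfwbrpx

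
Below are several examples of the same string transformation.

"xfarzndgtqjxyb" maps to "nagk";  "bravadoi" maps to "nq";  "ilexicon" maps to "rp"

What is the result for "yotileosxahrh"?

grke

What's happening: keep one character in every 3, starting at position 3 (positions 3rd, 6th, 9th, ...), then shift every letter 13 places forward in the alphabet (wrapping around) — i.e. ROT13.
Applying both steps to "yotileosxahrh": "texr", then "grke".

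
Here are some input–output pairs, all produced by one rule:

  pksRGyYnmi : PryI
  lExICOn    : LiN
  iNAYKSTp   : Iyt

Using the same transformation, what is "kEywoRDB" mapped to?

Each output is the input with this applied: flip the case of every letter, then keep one character in every 3, starting at position 1 (positions 1st, 4th, 7th, ...).
"kEywoRDB" → "KeYWOrdb" → "KWd".

KWd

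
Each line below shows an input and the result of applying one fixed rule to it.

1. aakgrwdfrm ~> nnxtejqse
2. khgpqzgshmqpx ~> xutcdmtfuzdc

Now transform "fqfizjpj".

sdsvmwc

What's happening: delete the last character, then shift every letter 13 places forward in the alphabet (wrapping around) — i.e. ROT13.
Applying both steps to "fqfizjpj": "fqfizjp", then "sdsvmwc".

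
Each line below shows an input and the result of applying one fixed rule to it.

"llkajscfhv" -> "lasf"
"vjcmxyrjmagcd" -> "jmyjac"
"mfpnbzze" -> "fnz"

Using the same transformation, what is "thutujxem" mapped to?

Looking at the pairs, the operation is to delete the last character, then keep every other character starting from the second (positions 2nd, 4th, 6th, ...).
"thutujxem" → "thutujxe" → "htje".

htje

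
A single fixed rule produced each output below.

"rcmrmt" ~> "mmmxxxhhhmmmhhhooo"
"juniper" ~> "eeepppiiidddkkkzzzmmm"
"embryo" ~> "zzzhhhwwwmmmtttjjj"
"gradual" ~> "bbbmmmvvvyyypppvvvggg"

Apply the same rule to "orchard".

jjjmmmxxxcccvvvmmmyyy

What's happening: repeat every character 3 times, then shift every letter 5 places backward in the alphabet (wrapping around).
"orchard" → "ooorrrccchhhaaarrrddd" → "jjjmmmxxxcccvvvmmmyyy".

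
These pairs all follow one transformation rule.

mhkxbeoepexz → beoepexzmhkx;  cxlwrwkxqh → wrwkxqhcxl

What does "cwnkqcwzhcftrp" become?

The pattern: move the last 2 characters to the front (rotate right by 2), then swap the front and back halves of the string.
"cwnkqcwzhcftrp" → "rpcwnkqcwzhcft" → "cwzhcftrpcwnkq".

cwzhcftrpcwnkq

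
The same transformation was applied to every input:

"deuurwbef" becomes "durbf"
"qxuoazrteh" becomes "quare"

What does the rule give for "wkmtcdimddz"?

wmcidz

In each case the input is transformed by: keep every other character starting from the first (positions 1st, 3rd, 5th, ...).
For "wkmtcdimddz" the result is "wmcidz".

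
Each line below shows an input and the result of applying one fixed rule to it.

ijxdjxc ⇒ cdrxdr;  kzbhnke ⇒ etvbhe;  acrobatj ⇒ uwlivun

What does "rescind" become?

lymwch

Rule — shift every letter 6 places backward in the alphabet (wrapping around), then delete the last character.
"rescind" → "lymwchx" → "lymwch".
(Check on "acrobatj": → "uwlivund" → "uwlivun" ✓)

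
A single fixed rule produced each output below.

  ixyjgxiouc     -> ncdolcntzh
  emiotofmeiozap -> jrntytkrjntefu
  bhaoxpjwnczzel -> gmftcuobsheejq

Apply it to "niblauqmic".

What's happening: shift every letter 5 places forward in the alphabet (wrapping around).
"niblauqmic" → "sngqfzvrnh".

sngqfzvrnh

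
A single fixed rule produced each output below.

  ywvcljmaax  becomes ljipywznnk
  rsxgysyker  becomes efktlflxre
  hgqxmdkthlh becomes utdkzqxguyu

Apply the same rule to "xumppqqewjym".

Each output is the input with this applied: shift every letter 13 places forward in the alphabet (wrapping around) — i.e. ROT13.
On "xumppqqewjym" that produces "khzccddrjwlz".

khzccddrjwlz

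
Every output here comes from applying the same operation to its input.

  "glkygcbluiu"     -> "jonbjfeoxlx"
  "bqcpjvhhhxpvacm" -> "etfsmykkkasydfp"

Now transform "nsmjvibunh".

The pattern: shift every letter 3 places forward in the alphabet (wrapping around).
So "nsmjvibunh" becomes "qvpmylexqk".

qvpmylexqk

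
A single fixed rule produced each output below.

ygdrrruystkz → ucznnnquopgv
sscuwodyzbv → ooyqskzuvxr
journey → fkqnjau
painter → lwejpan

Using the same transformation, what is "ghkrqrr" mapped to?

cdgnmnn

The rule is to shift every letter 4 places backward in the alphabet (wrapping around).
On "ghkrqrr" that produces "cdgnmnn".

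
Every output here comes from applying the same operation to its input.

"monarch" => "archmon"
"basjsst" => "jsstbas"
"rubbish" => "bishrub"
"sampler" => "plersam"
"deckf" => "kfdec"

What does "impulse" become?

ulseimp

The transformation: move the first 3 characters to the end (rotate left by 3).
For "impulse" the result is "ulseimp".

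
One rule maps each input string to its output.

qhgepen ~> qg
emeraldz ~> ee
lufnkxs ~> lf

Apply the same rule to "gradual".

ga

The transformation: keep every other character starting from the first (positions 1st, 3rd, 5th, ...), then keep only the first 2 characters.
On "gradual" that produces "ga".
(Check on "emeraldz": → "eead" → "ee" ✓)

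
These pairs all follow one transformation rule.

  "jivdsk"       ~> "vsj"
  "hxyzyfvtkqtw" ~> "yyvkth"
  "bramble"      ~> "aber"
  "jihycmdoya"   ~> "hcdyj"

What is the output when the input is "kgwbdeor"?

Each output is the input with this applied: move the first 2 characters to the end (rotate left by 2), then keep every other character starting from the first (positions 1st, 3rd, 5th, ...).
On "kgwbdeor": the first step gives "wbdeorkg", and the second then gives "wdok".

wdok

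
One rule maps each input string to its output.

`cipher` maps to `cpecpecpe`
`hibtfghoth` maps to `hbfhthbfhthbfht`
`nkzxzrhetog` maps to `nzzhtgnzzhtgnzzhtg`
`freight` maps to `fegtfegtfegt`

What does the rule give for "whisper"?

Rule — keep every other character starting from the first (positions 1st, 3rd, 5th, ...), then write the whole string 3 times in a row.
"whisper" → "wipr" → "wiprwiprwipr".

wiprwiprwipr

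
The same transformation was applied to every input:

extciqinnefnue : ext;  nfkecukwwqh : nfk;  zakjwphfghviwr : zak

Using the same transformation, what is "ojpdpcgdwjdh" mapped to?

ojp

The rule is to keep only the first 3 characters.
Doing the same to "ojpdpcgdwjdh": "ojp".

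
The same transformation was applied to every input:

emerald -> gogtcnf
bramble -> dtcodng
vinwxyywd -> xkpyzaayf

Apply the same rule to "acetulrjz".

cegvwntlb

The rule is to shift every letter 2 places forward in the alphabet (wrapping around).
Doing the same to "acetulrjz": "cegvwntlb".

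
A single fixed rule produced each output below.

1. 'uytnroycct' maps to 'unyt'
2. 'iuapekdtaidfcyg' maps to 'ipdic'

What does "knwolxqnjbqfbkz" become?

koqbb

The transformation: keep one character in every 3, starting at position 1 (positions 1st, 4th, 7th, ...).
Applying that to "knwolxqnjbqfbkz" gives "koqbb".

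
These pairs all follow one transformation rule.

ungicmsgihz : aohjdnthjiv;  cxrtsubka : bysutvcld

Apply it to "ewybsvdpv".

What's happening: swap the first and last characters, then shift every letter 1 place forward in the alphabet (wrapping around).
"ewybsvdpv" → "vwybsvdpe" → "wxzctweqf".

wxzctweqf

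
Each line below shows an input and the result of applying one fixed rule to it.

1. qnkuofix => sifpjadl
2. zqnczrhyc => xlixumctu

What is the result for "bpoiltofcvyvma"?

vkjdgojaxqtqhw

The pattern: shift every letter 5 places backward in the alphabet (wrapping around), then swap the first and last characters.
Applying both steps to "bpoiltofcvyvma": "wkjdgojaxqtqhv", then "vkjdgojaxqtqhw".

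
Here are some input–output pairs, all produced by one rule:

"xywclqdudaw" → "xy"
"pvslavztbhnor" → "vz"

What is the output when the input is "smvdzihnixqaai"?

xz

In each case the input is transformed by: sort the characters into alphabetical order, then keep only the last 2 characters.
"smvdzihnixqaai" → "aadhiiimnqsvxz" → "xz".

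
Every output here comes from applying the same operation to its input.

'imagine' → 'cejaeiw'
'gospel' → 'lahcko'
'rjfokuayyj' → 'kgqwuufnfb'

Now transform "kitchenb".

ydajxgep

The rule is to shift every letter 4 places backward in the alphabet (wrapping around), then move the first 3 characters to the end (rotate left by 3).
"kitchenb" → "ydajxgep".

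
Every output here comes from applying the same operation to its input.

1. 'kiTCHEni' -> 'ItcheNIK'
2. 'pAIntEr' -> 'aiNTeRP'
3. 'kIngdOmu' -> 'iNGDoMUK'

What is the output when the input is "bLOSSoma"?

lossOMAB

Rule — flip the case of every letter, then move the first character to the end.
On "bLOSSoma" that produces "lossOMAB".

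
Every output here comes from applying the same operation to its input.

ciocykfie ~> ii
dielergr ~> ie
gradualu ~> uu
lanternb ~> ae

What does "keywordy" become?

The pattern: keep one character in every 3, starting at position 2 (positions 2nd, 5th, 8th, ...), then keep only the vowels.
Applying both steps to "keywordy": "eoy", then "eo".

eo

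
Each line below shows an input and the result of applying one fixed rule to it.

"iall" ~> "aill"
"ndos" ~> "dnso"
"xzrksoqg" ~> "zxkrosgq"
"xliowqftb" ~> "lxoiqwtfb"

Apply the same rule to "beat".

ebta

Looking at the pairs, the operation is to swap each adjacent pair of characters (1↔2, 3↔4, ...).
Doing the same to "beat": "ebta".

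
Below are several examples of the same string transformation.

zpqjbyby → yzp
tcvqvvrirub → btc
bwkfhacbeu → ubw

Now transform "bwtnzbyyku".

The pattern: move the first 2 characters to the end (rotate left by 2), then keep only the last 3 characters.
So "bwtnzbyyku" becomes "ubw".
(Check on "tcvqvvrirub": → "vqvvrirubtc" → "btc" ✓)

ubw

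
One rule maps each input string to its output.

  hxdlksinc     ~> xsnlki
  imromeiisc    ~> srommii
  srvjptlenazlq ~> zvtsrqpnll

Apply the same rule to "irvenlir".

vrrnl

The pattern: sort the characters into reverse alphabetical order, then delete the last 3 characters.
On "irvenlir": the first step gives "vrrnliie", and the second then gives "vrrnl".
(Check on "hxdlksinc": → "xsnlkihdc" → "xsnlki" ✓)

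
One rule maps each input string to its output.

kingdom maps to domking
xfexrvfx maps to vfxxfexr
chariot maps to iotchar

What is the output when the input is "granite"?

In each case the input is transformed by: move the last 3 characters to the front (rotate right by 3).
On "granite" that produces "itegran".

itegran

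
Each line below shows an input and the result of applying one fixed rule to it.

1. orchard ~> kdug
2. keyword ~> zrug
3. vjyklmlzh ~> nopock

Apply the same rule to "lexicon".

lfrq

The transformation: delete the first 3 characters, then shift every letter 3 places forward in the alphabet (wrapping around).
Applying both steps to "lexicon": "icon", then "lfrq".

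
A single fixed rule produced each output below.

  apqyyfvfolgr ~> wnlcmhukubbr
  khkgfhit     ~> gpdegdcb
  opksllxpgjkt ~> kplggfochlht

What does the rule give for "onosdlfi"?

In each case the input is transformed by: take characters alternately from the front and the back (1st, last, 2nd, 2nd-last, ...), then shift every letter 4 places backward in the alphabet (wrapping around).
Applying both steps to "onosdlfi": "oinfolsd", then "kejbkhoz".
(Check on "opksllxpgjkt": → "otpkkjsglplx" → "kplggfochlht" ✓)

kejbkhoz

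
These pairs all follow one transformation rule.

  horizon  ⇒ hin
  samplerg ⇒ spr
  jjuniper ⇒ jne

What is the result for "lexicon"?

lin

In each case the input is transformed by: keep one character in every 3, starting at position 1 (positions 1st, 4th, 7th, ...).
On "lexicon" that produces "lin".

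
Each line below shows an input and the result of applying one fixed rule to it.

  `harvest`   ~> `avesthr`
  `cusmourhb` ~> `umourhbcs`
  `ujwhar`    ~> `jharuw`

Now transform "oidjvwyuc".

In each case the input is transformed by: move the first 2 characters to the end (rotate left by 2), then swap the first and last characters.
On "oidjvwyuc": the first step gives "djvwyucoi", and the second then gives "ijvwyucod".

ijvwyucod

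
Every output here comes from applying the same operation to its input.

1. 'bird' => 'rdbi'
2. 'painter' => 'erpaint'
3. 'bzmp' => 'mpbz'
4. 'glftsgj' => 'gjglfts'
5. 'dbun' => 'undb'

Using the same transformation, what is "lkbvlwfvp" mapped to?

What's happening: move the last 2 characters to the front (rotate right by 2).
So "lkbvlwfvp" becomes "vplkbvlwf".

vplkbvlwf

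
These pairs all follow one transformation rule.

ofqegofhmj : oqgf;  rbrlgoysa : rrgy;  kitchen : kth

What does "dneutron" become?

det

In each case the input is transformed by: keep every other character starting from the first (positions 1st, 3rd, 5th, ...), then delete the last character.
Starting from "dneutron": after the first operation, "deto"; after the second, "det".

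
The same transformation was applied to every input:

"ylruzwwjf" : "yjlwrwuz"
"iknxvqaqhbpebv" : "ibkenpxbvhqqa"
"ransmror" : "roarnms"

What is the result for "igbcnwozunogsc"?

isggbocnnuwzo

The pattern: delete the last character, then take characters alternately from the front and the back (1st, last, 2nd, 2nd-last, ...).
Working it through for "igbcnwozunogsc": intermediate "igbcnwozunogs", final "isggbocnnuwzo".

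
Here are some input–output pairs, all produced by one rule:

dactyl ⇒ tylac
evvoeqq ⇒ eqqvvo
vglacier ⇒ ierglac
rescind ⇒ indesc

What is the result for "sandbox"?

The transformation: delete the first character, then move the last 3 characters to the front (rotate right by 3).
Starting from "sandbox": after the first operation, "andbox"; after the second, "boxand".
(Check on "vglacier": → "glacier" → "ierglac" ✓)

boxand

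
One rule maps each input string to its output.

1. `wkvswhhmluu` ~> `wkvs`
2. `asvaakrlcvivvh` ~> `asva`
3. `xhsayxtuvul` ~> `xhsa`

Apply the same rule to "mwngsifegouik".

The pattern: keep only the first 4 characters.
Doing the same to "mwngsifegouik": "mwng".

mwng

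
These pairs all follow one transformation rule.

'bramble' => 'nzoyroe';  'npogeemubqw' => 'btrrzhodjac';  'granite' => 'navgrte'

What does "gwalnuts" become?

nyahgftj

The transformation: shift every letter 13 places forward in the alphabet (wrapping around) — i.e. ROT13, then move the first 2 characters to the end (rotate left by 2).
On "gwalnuts": the first step gives "tjnyahgf", and the second then gives "nyahgftj".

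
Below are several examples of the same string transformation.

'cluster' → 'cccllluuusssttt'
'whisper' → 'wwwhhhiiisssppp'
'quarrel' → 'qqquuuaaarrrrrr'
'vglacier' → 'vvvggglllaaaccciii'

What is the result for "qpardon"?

The transformation: delete the last 2 characters, then repeat every character 3 times.
Working it through for "qpardon": intermediate "qpard", final "qqqpppaaarrrddd".

qqqpppaaarrrddd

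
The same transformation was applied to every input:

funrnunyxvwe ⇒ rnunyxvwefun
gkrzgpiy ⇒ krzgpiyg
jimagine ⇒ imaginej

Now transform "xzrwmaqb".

zrwmaqbx

Looking at the pairs, the operation is to move the last 3 characters to the front (rotate right by 3), then swap the front and back halves of the string.
Applying that to "xzrwmaqb" gives "zrwmaqbx".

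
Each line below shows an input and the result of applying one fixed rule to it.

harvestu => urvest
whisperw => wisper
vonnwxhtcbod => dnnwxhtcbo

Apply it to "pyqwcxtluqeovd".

Rule — delete the first 2 characters, then move the last character to the front.
On "pyqwcxtluqeovd" that produces "dqwcxtluqeov".

dqwcxtluqeov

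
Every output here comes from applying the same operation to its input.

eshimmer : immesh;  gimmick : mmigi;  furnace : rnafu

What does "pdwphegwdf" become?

What's happening: delete the last 2 characters, then move the last 3 characters to the front (rotate right by 3).
Applying both steps to "pdwphegwdf": "pdwphegw", then "egwpdwph".

egwpdwph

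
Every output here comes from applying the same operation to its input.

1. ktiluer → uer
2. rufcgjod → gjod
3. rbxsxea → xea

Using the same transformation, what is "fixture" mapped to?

Looking at the pairs, the operation is to delete the first 3 characters, then delete the first character.
Working it through for "fixture": intermediate "ture", final "ure".
(Check on "rbxsxea": → "sxea" → "xea" ✓)

ure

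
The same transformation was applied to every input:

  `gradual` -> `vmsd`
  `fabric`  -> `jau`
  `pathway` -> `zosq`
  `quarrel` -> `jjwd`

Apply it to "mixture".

The pattern: shift every letter 8 places backward in the alphabet (wrapping around), then delete the first 3 characters.
Doing the same to "mixture": "lmjw".

lmjw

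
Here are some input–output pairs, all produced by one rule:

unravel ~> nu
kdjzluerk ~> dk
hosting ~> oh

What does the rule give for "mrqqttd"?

rm

Each output is the input with this applied: swap each adjacent pair of characters (1↔2, 3↔4, ...), then keep only the first 2 characters.
Starting from "mrqqttd": after the first operation, "rmqqttd"; after the second, "rm".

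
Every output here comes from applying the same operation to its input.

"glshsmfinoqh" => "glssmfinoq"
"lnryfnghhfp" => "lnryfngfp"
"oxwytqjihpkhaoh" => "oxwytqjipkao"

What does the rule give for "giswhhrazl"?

The transformation: remove every "h".
"giswhhrazl" → "giswrazl".

giswrazl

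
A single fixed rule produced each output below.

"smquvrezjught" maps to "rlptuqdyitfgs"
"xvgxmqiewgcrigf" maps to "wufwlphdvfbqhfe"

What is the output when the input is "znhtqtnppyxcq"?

ymgspsmooxwbp

The rule is to shift every letter 1 place backward in the alphabet (wrapping around).
For "znhtqtnppyxcq" the result is "ymgspsmooxwbp".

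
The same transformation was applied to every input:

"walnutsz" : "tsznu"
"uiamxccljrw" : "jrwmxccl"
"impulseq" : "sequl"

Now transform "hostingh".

nghti

The pattern: delete the first 3 characters, then move the last 3 characters to the front (rotate right by 3).
Applying that to "hostingh" gives "nghti".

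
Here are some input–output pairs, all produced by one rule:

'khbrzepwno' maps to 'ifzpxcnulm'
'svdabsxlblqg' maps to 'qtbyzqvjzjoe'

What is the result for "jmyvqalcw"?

hkwtoyjau

The rule is to shift every letter 2 places backward in the alphabet (wrapping around).
So "jmyvqalcw" becomes "hkwtoyjau".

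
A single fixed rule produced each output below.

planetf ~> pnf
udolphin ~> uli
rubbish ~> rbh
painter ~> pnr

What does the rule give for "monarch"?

The transformation: keep one character in every 3, starting at position 1 (positions 1st, 4th, 7th, ...).
"monarch" → "mah".

mah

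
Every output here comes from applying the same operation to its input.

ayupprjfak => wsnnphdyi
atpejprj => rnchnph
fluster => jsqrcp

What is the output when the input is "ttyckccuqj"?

What's happening: shift every letter 2 places backward in the alphabet (wrapping around), then delete the first character.
Working it through for "ttyckccuqj": intermediate "rrwaiaasoh", final "rwaiaasoh".

rwaiaasoh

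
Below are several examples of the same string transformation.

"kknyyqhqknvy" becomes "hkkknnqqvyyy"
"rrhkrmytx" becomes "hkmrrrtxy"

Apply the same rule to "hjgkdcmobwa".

abcdghjkmow

The pattern: sort the characters into alphabetical order.
Doing the same to "hjgkdcmobwa": "abcdghjkmow".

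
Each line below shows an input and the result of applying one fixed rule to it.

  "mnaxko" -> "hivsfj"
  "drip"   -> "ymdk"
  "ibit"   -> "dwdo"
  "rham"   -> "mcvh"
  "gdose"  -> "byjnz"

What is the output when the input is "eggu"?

In each case the input is transformed by: shift every letter 5 places backward in the alphabet (wrapping around).
Applying that to "eggu" gives "zbbp".

zbbp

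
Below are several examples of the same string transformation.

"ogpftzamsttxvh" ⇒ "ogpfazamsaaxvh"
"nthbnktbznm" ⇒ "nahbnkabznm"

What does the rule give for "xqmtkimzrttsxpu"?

The pattern: replace every "t" with "a".
"xqmtkimzrttsxpu" → "xqmakimzraasxpu".

xqmakimzraasxpu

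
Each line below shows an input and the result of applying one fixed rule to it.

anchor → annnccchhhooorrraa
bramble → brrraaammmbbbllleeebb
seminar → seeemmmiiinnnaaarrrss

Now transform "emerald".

The rule is to repeat every character 3 times, then move the first 2 characters to the end (rotate left by 2).
For "emerald", step one produces "eeemmmeeerrraaalllddd"; step two turns that into "emmmeeerrraaallldddee".
(Check on "seminar": → "ssseeemmmiiinnnaaarrr" → "seeemmmiiinnnaaarrrss" ✓)

emmmeeerrraaallldddee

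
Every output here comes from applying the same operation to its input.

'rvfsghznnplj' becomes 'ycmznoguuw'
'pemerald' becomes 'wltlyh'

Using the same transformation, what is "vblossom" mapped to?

The transformation: shift every letter 7 places forward in the alphabet (wrapping around), then delete the last 2 characters.
"vblossom" → "cisvzzvt" → "cisvzz".
(Check on "pemerald": → "wltlyhsk" → "wltlyh" ✓)

cisvzz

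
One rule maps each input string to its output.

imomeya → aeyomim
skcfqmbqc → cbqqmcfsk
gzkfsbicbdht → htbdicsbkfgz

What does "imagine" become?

The rule is to swap each adjacent pair of characters (1↔2, 3↔4, ...), then reverse the string.
Applying both steps to "imagine": "miganie", then "einagim".

einagim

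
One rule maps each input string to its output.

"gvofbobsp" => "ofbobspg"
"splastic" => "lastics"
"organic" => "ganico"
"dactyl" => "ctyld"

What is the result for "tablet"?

blett

What's happening: move the first character to the end, then delete the first character.
For "tablet", step one produces "ablett"; step two turns that into "blett".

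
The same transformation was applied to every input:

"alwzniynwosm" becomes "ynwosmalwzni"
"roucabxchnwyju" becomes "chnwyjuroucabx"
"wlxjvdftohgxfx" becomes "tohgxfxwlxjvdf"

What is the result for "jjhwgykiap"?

ykiapjjhwg

Each output is the input with this applied: swap the front and back halves of the string.
"jjhwgykiap" → "ykiapjjhwg".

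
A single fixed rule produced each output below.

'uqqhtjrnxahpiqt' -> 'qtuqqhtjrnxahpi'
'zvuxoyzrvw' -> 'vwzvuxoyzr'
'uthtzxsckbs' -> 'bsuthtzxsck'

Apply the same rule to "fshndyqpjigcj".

cjfshndyqpjig

Rule — move the last 2 characters to the front (rotate right by 2).
"fshndyqpjigcj" → "cjfshndyqpjig".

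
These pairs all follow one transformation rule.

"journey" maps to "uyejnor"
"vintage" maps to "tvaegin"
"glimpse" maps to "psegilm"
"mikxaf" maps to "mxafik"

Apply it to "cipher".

prcehi

In each case the input is transformed by: sort the characters into alphabetical order, then move the last 2 characters to the front (rotate right by 2).
Working it through for "cipher": intermediate "cehipr", final "prcehi".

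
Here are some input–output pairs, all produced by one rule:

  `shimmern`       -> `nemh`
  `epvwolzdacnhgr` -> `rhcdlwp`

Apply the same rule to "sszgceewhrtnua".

anrwegs

Rule — reverse the string, then keep every other character starting from the first (positions 1st, 3rd, 5th, ...).
Applying both steps to "sszgceewhrtnua": "auntrhweecgzss", then "anrwegs".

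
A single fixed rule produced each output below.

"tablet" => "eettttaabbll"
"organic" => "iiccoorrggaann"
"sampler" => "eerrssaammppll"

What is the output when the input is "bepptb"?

Looking at the pairs, the operation is to move the last 2 characters to the front (rotate right by 2), then double every character.
For "bepptb", step one produces "tbbepp"; step two turns that into "ttbbbbeepppp".

ttbbbbeepppp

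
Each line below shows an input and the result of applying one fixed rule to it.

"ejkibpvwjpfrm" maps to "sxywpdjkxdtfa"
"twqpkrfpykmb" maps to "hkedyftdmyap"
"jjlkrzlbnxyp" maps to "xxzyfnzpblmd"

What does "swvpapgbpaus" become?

gkjdodupdoig

Rule — shift every letter 12 places backward in the alphabet (wrapping around).
On "swvpapgbpaus" that produces "gkjdodupdoig".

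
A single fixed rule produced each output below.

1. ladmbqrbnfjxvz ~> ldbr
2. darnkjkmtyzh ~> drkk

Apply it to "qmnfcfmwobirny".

qncm

The rule is to keep every other character starting from the first (positions 1st, 3rd, 5th, ...), then keep only the first 4 characters.
For "qmnfcfmwobirny", step one produces "qncmoin"; step two turns that into "qncm".
(Check on "ladmbqrbnfjxvz": → "ldbrnjv" → "ldbr" ✓)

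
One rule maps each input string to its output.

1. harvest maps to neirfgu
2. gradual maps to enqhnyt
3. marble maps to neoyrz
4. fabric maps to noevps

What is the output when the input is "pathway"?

Looking at the pairs, the operation is to move the first character to the end, then shift every letter 13 places forward in the alphabet (wrapping around) — i.e. ROT13.
Working it through for "pathway": intermediate "athwayp", final "ngujnlc".

ngujnlc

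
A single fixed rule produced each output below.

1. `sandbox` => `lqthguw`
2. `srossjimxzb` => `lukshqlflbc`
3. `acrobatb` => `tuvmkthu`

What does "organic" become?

hvkbzgt

The transformation: shift every letter 7 places backward in the alphabet (wrapping around), then take characters alternately from the front and the back (1st, last, 2nd, 2nd-last, ...).
Starting from "organic": after the first operation, "hkztgbv"; after the second, "hvkbzgt".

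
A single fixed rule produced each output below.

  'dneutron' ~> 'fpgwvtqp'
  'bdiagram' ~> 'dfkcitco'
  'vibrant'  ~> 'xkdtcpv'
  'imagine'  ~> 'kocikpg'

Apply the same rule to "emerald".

Rule — shift every letter 2 places forward in the alphabet (wrapping around).
So "emerald" becomes "gogtcnf".

gogtcnf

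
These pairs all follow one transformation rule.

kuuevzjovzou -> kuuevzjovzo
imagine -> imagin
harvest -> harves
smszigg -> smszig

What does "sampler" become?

sample

The pattern: delete the last character.
"sampler" → "sample".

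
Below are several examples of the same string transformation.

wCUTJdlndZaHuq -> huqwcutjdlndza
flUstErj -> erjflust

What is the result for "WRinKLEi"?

leiwrink

The pattern: move the last 3 characters to the front (rotate right by 3), then convert every letter to lowercase.
Applying both steps to "WRinKLEi": "LEiWRinK", then "leiwrink".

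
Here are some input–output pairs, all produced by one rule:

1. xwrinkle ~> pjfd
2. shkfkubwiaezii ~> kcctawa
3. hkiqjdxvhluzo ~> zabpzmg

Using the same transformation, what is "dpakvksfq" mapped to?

What's happening: keep every other character starting from the first (positions 1st, 3rd, 5th, ...), then shift every letter 8 places backward in the alphabet (wrapping around).
For "dpakvksfq", step one produces "davsq"; step two turns that into "vsnki".

vsnki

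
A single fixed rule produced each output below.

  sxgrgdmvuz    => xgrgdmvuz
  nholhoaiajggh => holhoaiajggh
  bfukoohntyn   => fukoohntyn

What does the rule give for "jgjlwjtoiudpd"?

The transformation: delete the first character.
"jgjlwjtoiudpd" → "gjlwjtoiudpd".

gjlwjtoiudpd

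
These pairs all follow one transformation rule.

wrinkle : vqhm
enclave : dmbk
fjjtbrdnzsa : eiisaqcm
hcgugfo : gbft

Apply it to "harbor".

gzq

The transformation: delete the last 3 characters, then shift every letter 1 place backward in the alphabet (wrapping around).
Applying both steps to "harbor": "har", then "gzq".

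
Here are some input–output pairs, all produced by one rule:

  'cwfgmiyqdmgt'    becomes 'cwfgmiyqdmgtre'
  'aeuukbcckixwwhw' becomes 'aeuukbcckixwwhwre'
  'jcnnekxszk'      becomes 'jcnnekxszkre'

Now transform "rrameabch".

The transformation: append "re".
For "rrameabch" the result is "rrameabchre".

rrameabchre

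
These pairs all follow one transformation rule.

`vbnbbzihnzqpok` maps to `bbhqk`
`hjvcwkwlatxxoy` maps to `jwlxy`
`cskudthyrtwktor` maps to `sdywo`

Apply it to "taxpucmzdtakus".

The transformation: keep one character in every 3, starting at position 2 (positions 2nd, 5th, 8th, ...).
"taxpucmzdtakus" → "auzas".

auzas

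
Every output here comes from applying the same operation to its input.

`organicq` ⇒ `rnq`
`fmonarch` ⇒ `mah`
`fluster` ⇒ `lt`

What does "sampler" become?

al

The transformation: keep one character in every 3, starting at position 2 (positions 2nd, 5th, 8th, ...).
"sampler" → "al".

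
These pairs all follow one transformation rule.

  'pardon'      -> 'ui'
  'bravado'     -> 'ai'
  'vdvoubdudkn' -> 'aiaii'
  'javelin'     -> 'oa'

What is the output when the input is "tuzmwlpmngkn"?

The transformation: shift every letter 5 places forward in the alphabet (wrapping around), then keep only the vowels.
On "tuzmwlpmngkn": the first step gives "yzerbqurslps", and the second then gives "eu".

eu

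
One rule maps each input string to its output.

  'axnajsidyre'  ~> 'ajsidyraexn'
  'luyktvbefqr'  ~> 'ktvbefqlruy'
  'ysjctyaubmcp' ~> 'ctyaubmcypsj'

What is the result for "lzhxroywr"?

xroywlrzh

The pattern: swap the first and last characters, then move the first 3 characters to the end (rotate left by 3).
Starting from "lzhxroywr": after the first operation, "rzhxroywl"; after the second, "xroywlrzh".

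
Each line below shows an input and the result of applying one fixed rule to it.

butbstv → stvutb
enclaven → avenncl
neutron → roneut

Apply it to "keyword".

ordeyw

What's happening: delete the first character, then move the first 3 characters to the end (rotate left by 3).
"keyword" → "eyword" → "ordeyw".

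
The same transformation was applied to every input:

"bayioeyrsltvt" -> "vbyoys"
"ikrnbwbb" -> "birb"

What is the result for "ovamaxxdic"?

What's happening: move the last 3 characters to the front (rotate right by 3), then keep every other character starting from the second (positions 2nd, 4th, 6th, ...).
Working it through for "ovamaxxdic": intermediate "dicovamaxx", final "ioaax".

ioaax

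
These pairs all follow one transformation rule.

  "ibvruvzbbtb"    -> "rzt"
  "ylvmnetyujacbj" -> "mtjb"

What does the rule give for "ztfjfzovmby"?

job

Rule — delete the first 3 characters, then keep one character in every 3, starting at position 1 (positions 1st, 4th, 7th, ...).
Applying both steps to "ztfjfzovmby": "jfzovmby", then "job".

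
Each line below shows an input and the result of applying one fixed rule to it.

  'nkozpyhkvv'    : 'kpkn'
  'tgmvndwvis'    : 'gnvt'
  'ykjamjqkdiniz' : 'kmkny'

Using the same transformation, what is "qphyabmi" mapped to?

The rule is to move the first character to the end, then keep one character in every 3, starting at position 1 (positions 1st, 4th, 7th, ...).
Applying both steps to "qphyabmi": "phyabmiq", then "pai".

pai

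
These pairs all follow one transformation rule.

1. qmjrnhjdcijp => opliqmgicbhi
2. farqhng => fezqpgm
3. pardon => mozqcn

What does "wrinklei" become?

In each case the input is transformed by: shift every letter 1 place backward in the alphabet (wrapping around), then move the last character to the front.
On "wrinklei": the first step gives "vqhmjkdh", and the second then gives "hvqhmjkd".

hvqhmjkd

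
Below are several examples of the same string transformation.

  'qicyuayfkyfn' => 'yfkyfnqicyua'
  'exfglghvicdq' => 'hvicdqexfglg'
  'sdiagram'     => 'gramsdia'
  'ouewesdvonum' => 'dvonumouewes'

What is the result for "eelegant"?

The transformation: swap the front and back halves of the string.
"eelegant" → "ganteele".

ganteele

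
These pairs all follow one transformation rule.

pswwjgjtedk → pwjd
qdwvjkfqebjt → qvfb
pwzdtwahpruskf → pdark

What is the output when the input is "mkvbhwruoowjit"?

What's happening: keep one character in every 3, starting at position 1 (positions 1st, 4th, 7th, ...).
"mkvbhwruoowjit" → "mbroi".

mbroi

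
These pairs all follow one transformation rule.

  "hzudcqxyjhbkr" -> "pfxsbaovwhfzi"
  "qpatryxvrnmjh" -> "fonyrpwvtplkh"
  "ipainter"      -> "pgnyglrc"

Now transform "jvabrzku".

The transformation: move the last character to the front, then shift every letter 2 places backward in the alphabet (wrapping around).
For "jvabrzku", step one produces "ujvabrzk"; step two turns that into "shtyzpxi".
(Check on "hzudcqxyjhbkr": → "rhzudcqxyjhbk" → "pfxsbaovwhfzi" ✓)

shtyzpxi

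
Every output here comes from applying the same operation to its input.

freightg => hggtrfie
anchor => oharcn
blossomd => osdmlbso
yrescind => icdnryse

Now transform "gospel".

epglso

The pattern: swap the front and back halves of the string, then swap each adjacent pair of characters (1↔2, 3↔4, ...).
So "gospel" becomes "epglso".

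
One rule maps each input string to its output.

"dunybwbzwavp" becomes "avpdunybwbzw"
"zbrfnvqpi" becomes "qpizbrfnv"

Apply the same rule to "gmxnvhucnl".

The transformation: move the last 3 characters to the front (rotate right by 3).
On "gmxnvhucnl" that produces "cnlgmxnvhu".

cnlgmxnvhu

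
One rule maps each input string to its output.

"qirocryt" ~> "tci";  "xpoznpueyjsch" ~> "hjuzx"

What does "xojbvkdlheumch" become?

The pattern: reverse the string, then keep one character in every 3, starting at position 1 (positions 1st, 4th, 7th, ...).
Applying that to "xojbvkdlheumch" gives "hulvo".

hulvo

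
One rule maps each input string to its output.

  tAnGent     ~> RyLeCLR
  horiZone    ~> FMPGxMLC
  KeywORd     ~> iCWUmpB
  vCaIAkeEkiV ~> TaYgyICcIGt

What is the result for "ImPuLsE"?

gKnSjQc

The rule is to shift every letter 2 places backward in the alphabet (wrapping around), then flip the case of every letter.
Working it through for "ImPuLsE": intermediate "GkNsJqC", final "gKnSjQc".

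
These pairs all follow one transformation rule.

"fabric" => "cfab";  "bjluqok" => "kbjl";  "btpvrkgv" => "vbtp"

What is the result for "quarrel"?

Each output is the input with this applied: move the last character to the front, then keep only the first 4 characters.
Doing the same to "quarrel": "lqua".

lqua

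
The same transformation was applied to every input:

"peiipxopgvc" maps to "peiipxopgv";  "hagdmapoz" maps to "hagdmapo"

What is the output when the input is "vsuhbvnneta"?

The transformation: delete the last character.
"vsuhbvnneta" → "vsuhbvnnet".

vsuhbvnnet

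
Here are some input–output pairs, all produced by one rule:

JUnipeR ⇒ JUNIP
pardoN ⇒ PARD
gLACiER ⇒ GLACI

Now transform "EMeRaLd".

The pattern: delete the last 2 characters, then convert every letter to uppercase.
Working it through for "EMeRaLd": intermediate "EMeRa", final "EMERA".

EMERA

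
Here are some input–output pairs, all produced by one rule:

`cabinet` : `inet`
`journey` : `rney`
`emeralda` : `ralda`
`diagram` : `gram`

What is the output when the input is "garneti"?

What's happening: delete the first 3 characters.
So "garneti" becomes "neti".

neti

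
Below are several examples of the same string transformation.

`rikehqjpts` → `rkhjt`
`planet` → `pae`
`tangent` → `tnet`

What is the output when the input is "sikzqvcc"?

Looking at the pairs, the operation is to keep every other character starting from the first (positions 1st, 3rd, 5th, ...).
Doing the same to "sikzqvcc": "skqc".

skqc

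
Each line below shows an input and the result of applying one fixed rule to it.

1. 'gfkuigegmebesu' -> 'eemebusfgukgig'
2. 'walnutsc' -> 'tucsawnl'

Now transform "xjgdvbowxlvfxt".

What's happening: swap each adjacent pair of characters (1↔2, 3↔4, ...), then swap the front and back halves of the string.
Applying both steps to "xjgdvbowxlvfxt": "jxdgbvwolxfvtx", then "olxfvtxjxdgbvw".

olxfvtxjxdgbvw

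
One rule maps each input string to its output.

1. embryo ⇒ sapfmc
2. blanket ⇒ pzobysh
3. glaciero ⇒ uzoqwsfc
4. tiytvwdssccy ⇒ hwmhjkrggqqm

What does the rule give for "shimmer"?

Each output is the input with this applied: shift every letter 12 places backward in the alphabet (wrapping around).
Applying that to "shimmer" gives "gvwaasf".

gvwaasf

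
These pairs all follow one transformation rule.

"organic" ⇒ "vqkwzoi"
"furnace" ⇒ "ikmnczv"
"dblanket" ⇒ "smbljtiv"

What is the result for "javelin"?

tqvridm

Rule — shift every letter 8 places forward in the alphabet (wrapping around), then move the last 3 characters to the front (rotate right by 3).
For "javelin" the result is "tqvridm".
(Check on "organic": → "wzoivqk" → "vqkwzoi" ✓)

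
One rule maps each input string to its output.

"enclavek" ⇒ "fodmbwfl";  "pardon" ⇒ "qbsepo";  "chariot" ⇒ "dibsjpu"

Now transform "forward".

Looking at the pairs, the operation is to shift every letter 1 place forward in the alphabet (wrapping around).
For "forward" the result is "gpsxbse".

gpsxbse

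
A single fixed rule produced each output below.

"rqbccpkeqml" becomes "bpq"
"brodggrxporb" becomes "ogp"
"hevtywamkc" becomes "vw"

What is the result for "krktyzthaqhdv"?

kza

Looking at the pairs, the operation is to delete the last 2 characters, then keep one character in every 3, starting at position 3 (positions 3rd, 6th, 9th, ...).
Applying both steps to "krktyzthaqhdv": "krktyzthaqh", then "kza".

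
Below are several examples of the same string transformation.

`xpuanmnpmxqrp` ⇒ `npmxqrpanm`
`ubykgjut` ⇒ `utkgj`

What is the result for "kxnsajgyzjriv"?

gyzjrivsaj

The transformation: delete the first 3 characters, then move the first 3 characters to the end (rotate left by 3).
"kxnsajgyzjriv" → "sajgyzjriv" → "gyzjrivsaj".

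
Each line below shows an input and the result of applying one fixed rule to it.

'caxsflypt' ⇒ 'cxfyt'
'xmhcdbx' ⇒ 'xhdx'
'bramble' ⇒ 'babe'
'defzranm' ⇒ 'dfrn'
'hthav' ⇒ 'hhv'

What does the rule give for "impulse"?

iple

Each output is the input with this applied: keep every other character starting from the first (positions 1st, 3rd, 5th, ...).
"impulse" → "iple".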